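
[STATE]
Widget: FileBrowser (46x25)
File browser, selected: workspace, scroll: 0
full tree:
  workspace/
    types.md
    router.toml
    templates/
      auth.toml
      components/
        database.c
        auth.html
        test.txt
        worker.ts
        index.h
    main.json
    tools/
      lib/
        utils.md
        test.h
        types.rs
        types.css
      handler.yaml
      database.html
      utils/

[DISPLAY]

> [-] workspace/                              
    types.md                                  
    router.toml                               
    [+] templates/                            
    main.json                                 
    [+] tools/                                
                                              
                                              
                                              
                                              
                                              
                                              
                                              
                                              
                                              
                                              
                                              
                                              
                                              
                                              
                                              
                                              
                                              
                                              
                                              


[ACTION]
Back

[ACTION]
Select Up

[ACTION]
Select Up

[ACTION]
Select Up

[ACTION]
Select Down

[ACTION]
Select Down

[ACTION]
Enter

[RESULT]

  [-] workspace/                              
    types.md                                  
  > router.toml                               
    [+] templates/                            
    main.json                                 
    [+] tools/                                
                                              
                                              
                                              
                                              
                                              
                                              
                                              
                                              
                                              
                                              
                                              
                                              
                                              
                                              
                                              
                                              
                                              
                                              
                                              


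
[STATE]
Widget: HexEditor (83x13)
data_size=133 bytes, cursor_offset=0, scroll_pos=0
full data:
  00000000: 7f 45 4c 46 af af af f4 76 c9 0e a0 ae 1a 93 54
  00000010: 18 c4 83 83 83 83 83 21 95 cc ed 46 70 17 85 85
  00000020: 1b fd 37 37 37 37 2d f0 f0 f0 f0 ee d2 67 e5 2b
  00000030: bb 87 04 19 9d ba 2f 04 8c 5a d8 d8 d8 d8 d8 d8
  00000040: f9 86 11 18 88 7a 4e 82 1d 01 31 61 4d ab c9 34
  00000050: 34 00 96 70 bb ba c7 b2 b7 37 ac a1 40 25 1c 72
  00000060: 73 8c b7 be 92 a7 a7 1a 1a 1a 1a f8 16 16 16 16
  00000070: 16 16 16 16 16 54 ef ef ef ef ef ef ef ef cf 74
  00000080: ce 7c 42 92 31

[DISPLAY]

00000000  7F 45 4c 46 af af af f4  76 c9 0e a0 ae 1a 93 54  |.ELF....v......T|     
00000010  18 c4 83 83 83 83 83 21  95 cc ed 46 70 17 85 85  |.......!...Fp...|     
00000020  1b fd 37 37 37 37 2d f0  f0 f0 f0 ee d2 67 e5 2b  |..7777-......g.+|     
00000030  bb 87 04 19 9d ba 2f 04  8c 5a d8 d8 d8 d8 d8 d8  |....../..Z......|     
00000040  f9 86 11 18 88 7a 4e 82  1d 01 31 61 4d ab c9 34  |.....zN...1aM..4|     
00000050  34 00 96 70 bb ba c7 b2  b7 37 ac a1 40 25 1c 72  |4..p.....7..@%.r|     
00000060  73 8c b7 be 92 a7 a7 1a  1a 1a 1a f8 16 16 16 16  |s...............|     
00000070  16 16 16 16 16 54 ef ef  ef ef ef ef ef ef cf 74  |.....T.........t|     
00000080  ce 7c 42 92 31                                    |.|B.1           |     
                                                                                   
                                                                                   
                                                                                   
                                                                                   


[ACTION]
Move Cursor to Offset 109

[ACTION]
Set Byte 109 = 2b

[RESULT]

00000000  7f 45 4c 46 af af af f4  76 c9 0e a0 ae 1a 93 54  |.ELF....v......T|     
00000010  18 c4 83 83 83 83 83 21  95 cc ed 46 70 17 85 85  |.......!...Fp...|     
00000020  1b fd 37 37 37 37 2d f0  f0 f0 f0 ee d2 67 e5 2b  |..7777-......g.+|     
00000030  bb 87 04 19 9d ba 2f 04  8c 5a d8 d8 d8 d8 d8 d8  |....../..Z......|     
00000040  f9 86 11 18 88 7a 4e 82  1d 01 31 61 4d ab c9 34  |.....zN...1aM..4|     
00000050  34 00 96 70 bb ba c7 b2  b7 37 ac a1 40 25 1c 72  |4..p.....7..@%.r|     
00000060  73 8c b7 be 92 a7 a7 1a  1a 1a 1a f8 16 2B 16 16  |s............+..|     
00000070  16 16 16 16 16 54 ef ef  ef ef ef ef ef ef cf 74  |.....T.........t|     
00000080  ce 7c 42 92 31                                    |.|B.1           |     
                                                                                   
                                                                                   
                                                                                   
                                                                                   


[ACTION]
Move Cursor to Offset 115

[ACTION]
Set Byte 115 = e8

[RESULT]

00000000  7f 45 4c 46 af af af f4  76 c9 0e a0 ae 1a 93 54  |.ELF....v......T|     
00000010  18 c4 83 83 83 83 83 21  95 cc ed 46 70 17 85 85  |.......!...Fp...|     
00000020  1b fd 37 37 37 37 2d f0  f0 f0 f0 ee d2 67 e5 2b  |..7777-......g.+|     
00000030  bb 87 04 19 9d ba 2f 04  8c 5a d8 d8 d8 d8 d8 d8  |....../..Z......|     
00000040  f9 86 11 18 88 7a 4e 82  1d 01 31 61 4d ab c9 34  |.....zN...1aM..4|     
00000050  34 00 96 70 bb ba c7 b2  b7 37 ac a1 40 25 1c 72  |4..p.....7..@%.r|     
00000060  73 8c b7 be 92 a7 a7 1a  1a 1a 1a f8 16 2b 16 16  |s............+..|     
00000070  16 16 16 E8 16 54 ef ef  ef ef ef ef ef ef cf 74  |.....T.........t|     
00000080  ce 7c 42 92 31                                    |.|B.1           |     
                                                                                   
                                                                                   
                                                                                   
                                                                                   


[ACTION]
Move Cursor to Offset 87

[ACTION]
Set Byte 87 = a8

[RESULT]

00000000  7f 45 4c 46 af af af f4  76 c9 0e a0 ae 1a 93 54  |.ELF....v......T|     
00000010  18 c4 83 83 83 83 83 21  95 cc ed 46 70 17 85 85  |.......!...Fp...|     
00000020  1b fd 37 37 37 37 2d f0  f0 f0 f0 ee d2 67 e5 2b  |..7777-......g.+|     
00000030  bb 87 04 19 9d ba 2f 04  8c 5a d8 d8 d8 d8 d8 d8  |....../..Z......|     
00000040  f9 86 11 18 88 7a 4e 82  1d 01 31 61 4d ab c9 34  |.....zN...1aM..4|     
00000050  34 00 96 70 bb ba c7 A8  b7 37 ac a1 40 25 1c 72  |4..p.....7..@%.r|     
00000060  73 8c b7 be 92 a7 a7 1a  1a 1a 1a f8 16 2b 16 16  |s............+..|     
00000070  16 16 16 e8 16 54 ef ef  ef ef ef ef ef ef cf 74  |.....T.........t|     
00000080  ce 7c 42 92 31                                    |.|B.1           |     
                                                                                   
                                                                                   
                                                                                   
                                                                                   


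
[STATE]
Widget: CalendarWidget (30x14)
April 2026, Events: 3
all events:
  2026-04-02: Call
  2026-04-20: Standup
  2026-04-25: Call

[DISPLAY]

          April 2026          
Mo Tu We Th Fr Sa Su          
       1  2*  3  4  5         
 6  7  8  9 10 11 12          
13 14 15 16 17 18 19          
20* 21 22 23 24 25* 26        
27 28 29 30                   
                              
                              
                              
                              
                              
                              
                              


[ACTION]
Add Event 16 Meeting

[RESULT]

          April 2026          
Mo Tu We Th Fr Sa Su          
       1  2*  3  4  5         
 6  7  8  9 10 11 12          
13 14 15 16* 17 18 19         
20* 21 22 23 24 25* 26        
27 28 29 30                   
                              
                              
                              
                              
                              
                              
                              


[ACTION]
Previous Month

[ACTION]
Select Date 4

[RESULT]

          March 2026          
Mo Tu We Th Fr Sa Su          
                   1          
 2  3 [ 4]  5  6  7  8        
 9 10 11 12 13 14 15          
16 17 18 19 20 21 22          
23 24 25 26 27 28 29          
30 31                         
                              
                              
                              
                              
                              
                              


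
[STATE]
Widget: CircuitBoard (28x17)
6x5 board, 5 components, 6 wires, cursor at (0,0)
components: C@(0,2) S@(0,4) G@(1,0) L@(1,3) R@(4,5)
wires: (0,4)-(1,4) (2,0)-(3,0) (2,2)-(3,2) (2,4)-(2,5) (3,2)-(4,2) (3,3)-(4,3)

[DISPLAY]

   0 1 2 3 4 5              
0  [.]      C       S       
                    │       
1   G           L   ·       
                            
2   ·       ·       · ─ ·   
    │       │               
3   ·       ·   ·           
            │   │           
4           ·   ·       R   
Cursor: (0,0)               
                            
                            
                            
                            
                            
                            


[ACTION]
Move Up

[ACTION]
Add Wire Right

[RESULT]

   0 1 2 3 4 5              
0  [.]─ ·   C       S       
                    │       
1   G           L   ·       
                            
2   ·       ·       · ─ ·   
    │       │               
3   ·       ·   ·           
            │   │           
4           ·   ·       R   
Cursor: (0,0)               
                            
                            
                            
                            
                            
                            


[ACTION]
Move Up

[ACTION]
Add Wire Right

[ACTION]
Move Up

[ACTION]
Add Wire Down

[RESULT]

   0 1 2 3 4 5              
0  [.]─ ·   C       S       
    │               │       
1   G           L   ·       
                            
2   ·       ·       · ─ ·   
    │       │               
3   ·       ·   ·           
            │   │           
4           ·   ·       R   
Cursor: (0,0)               
                            
                            
                            
                            
                            
                            


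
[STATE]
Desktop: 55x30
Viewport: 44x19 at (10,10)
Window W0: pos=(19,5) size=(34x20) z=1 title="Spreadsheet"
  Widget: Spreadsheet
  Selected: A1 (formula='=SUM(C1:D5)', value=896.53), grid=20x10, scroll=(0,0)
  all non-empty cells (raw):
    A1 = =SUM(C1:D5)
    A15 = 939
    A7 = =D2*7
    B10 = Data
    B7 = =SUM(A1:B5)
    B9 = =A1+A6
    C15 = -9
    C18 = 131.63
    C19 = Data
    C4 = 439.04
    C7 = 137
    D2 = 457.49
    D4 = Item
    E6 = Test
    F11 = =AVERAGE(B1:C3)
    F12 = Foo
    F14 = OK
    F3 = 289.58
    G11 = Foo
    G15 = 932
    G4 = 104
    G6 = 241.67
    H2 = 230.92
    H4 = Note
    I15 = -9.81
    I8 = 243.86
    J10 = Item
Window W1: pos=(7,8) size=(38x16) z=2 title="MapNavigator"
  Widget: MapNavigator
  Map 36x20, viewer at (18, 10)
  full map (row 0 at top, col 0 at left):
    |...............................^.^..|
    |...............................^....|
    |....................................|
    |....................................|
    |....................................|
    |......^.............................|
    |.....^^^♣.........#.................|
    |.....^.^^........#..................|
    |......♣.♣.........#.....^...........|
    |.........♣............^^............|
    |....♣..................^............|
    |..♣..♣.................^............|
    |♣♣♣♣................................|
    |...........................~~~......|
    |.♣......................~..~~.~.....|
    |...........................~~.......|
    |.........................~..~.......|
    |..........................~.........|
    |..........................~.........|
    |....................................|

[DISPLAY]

──────────────────────────────────┨-------┃ 
..................................┃  0    ┃ 
....^.............................┃  0  45┃ 
...^^^♣.........#.................┃  0    ┃ 
...^.^^........#..................┃.04Item┃ 
....♣.♣.........#.....^...........┃  0    ┃ 
.......♣............^^............┃  0    ┃ 
..♣.............@....^............┃137    ┃ 
♣..♣.................^............┃  0    ┃ 
♣♣................................┃  0    ┃ 
.........................~~~......┃  0    ┃ 
......................~..~~.~.....┃  0    ┃ 
.........................~~.......┃  0    ┃ 
━━━━━━━━━━━━━━━━━━━━━━━━━━━━━━━━━━┛  0    ┃ 
         ┗━━━━━━━━━━━━━━━━━━━━━━━━━━━━━━━━┛ 
                                            
                                            
                                            
                                            


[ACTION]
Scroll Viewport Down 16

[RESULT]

..................................┃  0    ┃ 
....^.............................┃  0  45┃ 
...^^^♣.........#.................┃  0    ┃ 
...^.^^........#..................┃.04Item┃ 
....♣.♣.........#.....^...........┃  0    ┃ 
.......♣............^^............┃  0    ┃ 
..♣.............@....^............┃137    ┃ 
♣..♣.................^............┃  0    ┃ 
♣♣................................┃  0    ┃ 
.........................~~~......┃  0    ┃ 
......................~..~~.~.....┃  0    ┃ 
.........................~~.......┃  0    ┃ 
━━━━━━━━━━━━━━━━━━━━━━━━━━━━━━━━━━┛  0    ┃ 
         ┗━━━━━━━━━━━━━━━━━━━━━━━━━━━━━━━━┛ 
                                            
                                            
                                            
                                            
                                            


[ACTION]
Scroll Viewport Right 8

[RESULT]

.................................┃  0    ┃  
...^.............................┃  0  45┃  
..^^^♣.........#.................┃  0    ┃  
..^.^^........#..................┃.04Item┃  
...♣.♣.........#.....^...........┃  0    ┃  
......♣............^^............┃  0    ┃  
.♣.............@....^............┃137    ┃  
..♣.................^............┃  0    ┃  
♣................................┃  0    ┃  
........................~~~......┃  0    ┃  
.....................~..~~.~.....┃  0    ┃  
........................~~.......┃  0    ┃  
━━━━━━━━━━━━━━━━━━━━━━━━━━━━━━━━━┛  0    ┃  
        ┗━━━━━━━━━━━━━━━━━━━━━━━━━━━━━━━━┛  
                                            
                                            
                                            
                                            
                                            


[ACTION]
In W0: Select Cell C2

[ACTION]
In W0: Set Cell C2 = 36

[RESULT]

.................................┃  0    ┃  
...^.............................┃36]  45┃  
..^^^♣.........#.................┃  0    ┃  
..^.^^........#..................┃.04Item┃  
...♣.♣.........#.....^...........┃  0    ┃  
......♣............^^............┃  0    ┃  
.♣.............@....^............┃137    ┃  
..♣.................^............┃  0    ┃  
♣................................┃  0    ┃  
........................~~~......┃  0    ┃  
.....................~..~~.~.....┃  0    ┃  
........................~~.......┃  0    ┃  
━━━━━━━━━━━━━━━━━━━━━━━━━━━━━━━━━┛  0    ┃  
        ┗━━━━━━━━━━━━━━━━━━━━━━━━━━━━━━━━┛  
                                            
                                            
                                            
                                            
                                            


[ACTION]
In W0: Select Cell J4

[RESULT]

.................................┃  0    ┃  
...^.............................┃ 36  45┃  
..^^^♣.........#.................┃  0    ┃  
..^.^^........#..................┃.04Item┃  
...♣.♣.........#.....^...........┃  0    ┃  
......♣............^^............┃  0    ┃  
.♣.............@....^............┃137    ┃  
..♣.................^............┃  0    ┃  
♣................................┃  0    ┃  
........................~~~......┃  0    ┃  
.....................~..~~.~.....┃  0    ┃  
........................~~.......┃  0    ┃  
━━━━━━━━━━━━━━━━━━━━━━━━━━━━━━━━━┛  0    ┃  
        ┗━━━━━━━━━━━━━━━━━━━━━━━━━━━━━━━━┛  
                                            
                                            
                                            
                                            
                                            


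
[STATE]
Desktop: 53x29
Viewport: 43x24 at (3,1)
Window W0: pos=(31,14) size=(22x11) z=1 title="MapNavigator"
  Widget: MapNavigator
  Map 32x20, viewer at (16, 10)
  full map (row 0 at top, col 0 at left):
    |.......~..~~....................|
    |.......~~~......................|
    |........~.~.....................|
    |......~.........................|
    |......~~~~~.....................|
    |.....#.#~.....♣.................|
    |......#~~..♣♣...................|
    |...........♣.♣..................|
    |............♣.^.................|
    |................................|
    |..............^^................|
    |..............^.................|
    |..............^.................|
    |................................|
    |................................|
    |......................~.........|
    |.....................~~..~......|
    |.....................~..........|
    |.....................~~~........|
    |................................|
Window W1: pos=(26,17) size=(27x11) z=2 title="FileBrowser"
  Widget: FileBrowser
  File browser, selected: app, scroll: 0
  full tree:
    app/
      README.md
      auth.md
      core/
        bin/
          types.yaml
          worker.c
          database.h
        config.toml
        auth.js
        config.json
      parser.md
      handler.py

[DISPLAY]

                                           
                                           
                                           
                                           
                                           
                                           
                                           
                                           
                                           
                                           
                                           
                                           
                                           
                            ┏━━━━━━━━━━━━━━
                            ┃ MapNavigator 
                            ┠──────────────
                       ┏━━━━━━━━━━━━━━━━━━━
                       ┃ FileBrowser       
                       ┠───────────────────
                       ┃> [-] app/         
                       ┃    README.md      
                       ┃    auth.md        
                       ┃    [+] core/      
                       ┃    parser.md      


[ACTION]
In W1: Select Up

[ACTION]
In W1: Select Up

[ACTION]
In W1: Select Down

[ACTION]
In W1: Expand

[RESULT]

                                           
                                           
                                           
                                           
                                           
                                           
                                           
                                           
                                           
                                           
                                           
                                           
                                           
                            ┏━━━━━━━━━━━━━━
                            ┃ MapNavigator 
                            ┠──────────────
                       ┏━━━━━━━━━━━━━━━━━━━
                       ┃ FileBrowser       
                       ┠───────────────────
                       ┃  [-] app/         
                       ┃  > README.md      
                       ┃    auth.md        
                       ┃    [+] core/      
                       ┃    parser.md      


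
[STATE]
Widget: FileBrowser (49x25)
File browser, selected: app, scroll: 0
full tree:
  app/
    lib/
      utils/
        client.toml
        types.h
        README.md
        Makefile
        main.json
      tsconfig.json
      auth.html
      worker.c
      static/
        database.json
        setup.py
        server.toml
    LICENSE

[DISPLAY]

> [-] app/                                       
    [+] lib/                                     
    LICENSE                                      
                                                 
                                                 
                                                 
                                                 
                                                 
                                                 
                                                 
                                                 
                                                 
                                                 
                                                 
                                                 
                                                 
                                                 
                                                 
                                                 
                                                 
                                                 
                                                 
                                                 
                                                 
                                                 


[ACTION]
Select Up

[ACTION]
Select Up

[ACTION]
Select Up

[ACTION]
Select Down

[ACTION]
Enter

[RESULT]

  [-] app/                                       
  > [-] lib/                                     
      [+] utils/                                 
      tsconfig.json                              
      auth.html                                  
      worker.c                                   
      [+] static/                                
    LICENSE                                      
                                                 
                                                 
                                                 
                                                 
                                                 
                                                 
                                                 
                                                 
                                                 
                                                 
                                                 
                                                 
                                                 
                                                 
                                                 
                                                 
                                                 


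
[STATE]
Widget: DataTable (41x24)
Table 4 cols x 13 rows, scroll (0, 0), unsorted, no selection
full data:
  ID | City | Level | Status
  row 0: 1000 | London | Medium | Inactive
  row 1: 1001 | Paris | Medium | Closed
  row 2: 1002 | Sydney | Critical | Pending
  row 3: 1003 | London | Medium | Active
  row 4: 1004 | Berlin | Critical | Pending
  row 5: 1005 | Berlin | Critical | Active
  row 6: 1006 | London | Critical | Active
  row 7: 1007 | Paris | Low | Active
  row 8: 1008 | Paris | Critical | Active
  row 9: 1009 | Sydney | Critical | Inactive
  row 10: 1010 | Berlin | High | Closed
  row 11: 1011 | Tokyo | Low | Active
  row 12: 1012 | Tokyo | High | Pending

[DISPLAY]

ID  │City  │Level   │Status              
────┼──────┼────────┼────────            
1000│London│Medium  │Inactive            
1001│Paris │Medium  │Closed              
1002│Sydney│Critical│Pending             
1003│London│Medium  │Active              
1004│Berlin│Critical│Pending             
1005│Berlin│Critical│Active              
1006│London│Critical│Active              
1007│Paris │Low     │Active              
1008│Paris │Critical│Active              
1009│Sydney│Critical│Inactive            
1010│Berlin│High    │Closed              
1011│Tokyo │Low     │Active              
1012│Tokyo │High    │Pending             
                                         
                                         
                                         
                                         
                                         
                                         
                                         
                                         
                                         


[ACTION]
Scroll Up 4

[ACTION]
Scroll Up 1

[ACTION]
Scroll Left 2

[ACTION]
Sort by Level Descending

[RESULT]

ID  │City  │Level  ▼│Status              
────┼──────┼────────┼────────            
1000│London│Medium  │Inactive            
1001│Paris │Medium  │Closed              
1003│London│Medium  │Active              
1007│Paris │Low     │Active              
1011│Tokyo │Low     │Active              
1010│Berlin│High    │Closed              
1012│Tokyo │High    │Pending             
1002│Sydney│Critical│Pending             
1004│Berlin│Critical│Pending             
1005│Berlin│Critical│Active              
1006│London│Critical│Active              
1008│Paris │Critical│Active              
1009│Sydney│Critical│Inactive            
                                         
                                         
                                         
                                         
                                         
                                         
                                         
                                         
                                         


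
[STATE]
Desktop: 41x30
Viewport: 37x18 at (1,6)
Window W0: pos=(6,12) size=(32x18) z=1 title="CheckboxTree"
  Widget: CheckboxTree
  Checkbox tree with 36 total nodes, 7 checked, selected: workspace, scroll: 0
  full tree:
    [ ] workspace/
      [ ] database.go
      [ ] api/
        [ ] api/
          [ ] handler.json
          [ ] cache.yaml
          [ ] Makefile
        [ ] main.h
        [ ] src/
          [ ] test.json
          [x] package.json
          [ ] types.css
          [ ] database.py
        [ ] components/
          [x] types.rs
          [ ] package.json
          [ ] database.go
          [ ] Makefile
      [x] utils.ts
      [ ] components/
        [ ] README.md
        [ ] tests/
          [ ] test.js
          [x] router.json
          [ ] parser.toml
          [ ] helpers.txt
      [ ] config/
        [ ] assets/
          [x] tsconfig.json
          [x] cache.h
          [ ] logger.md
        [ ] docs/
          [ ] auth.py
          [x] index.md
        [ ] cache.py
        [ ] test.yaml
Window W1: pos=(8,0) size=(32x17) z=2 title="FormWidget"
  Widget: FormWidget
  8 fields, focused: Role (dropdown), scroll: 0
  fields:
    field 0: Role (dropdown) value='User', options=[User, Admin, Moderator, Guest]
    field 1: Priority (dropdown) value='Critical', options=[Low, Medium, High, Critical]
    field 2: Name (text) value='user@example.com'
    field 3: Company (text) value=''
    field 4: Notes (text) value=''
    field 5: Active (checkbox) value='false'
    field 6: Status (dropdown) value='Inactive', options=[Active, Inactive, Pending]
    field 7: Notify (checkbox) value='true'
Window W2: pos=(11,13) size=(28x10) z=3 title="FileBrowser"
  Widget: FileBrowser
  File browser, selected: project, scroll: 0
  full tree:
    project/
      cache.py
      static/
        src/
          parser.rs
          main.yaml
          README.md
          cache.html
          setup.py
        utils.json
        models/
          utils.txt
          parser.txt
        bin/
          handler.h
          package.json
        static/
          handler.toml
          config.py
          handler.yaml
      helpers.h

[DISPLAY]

       ┃  Company:    [              
       ┃  Notes:      [              
       ┃  Active:     [ ]            
       ┃  Status:     [Inactive     ▼
       ┃  Notify:     [x]            
       ┃                             
     ┏━┃                             
     ┃ ┃  ┏━━━━━━━━━━━━━━━━━━━━━━━━━━
     ┠─┃  ┃ FileBrowser              
     ┃>┃  ┠──────────────────────────
     ┃ ┗━━┃> [-] project/            
     ┃   [┃    cache.py              
     ┃    ┃    [+] static/           
     ┃    ┃    helpers.h             
     ┃    ┃                          
     ┃    ┃                          
     ┃    ┗━━━━━━━━━━━━━━━━━━━━━━━━━━
     ┃     [-] src/                 ┃


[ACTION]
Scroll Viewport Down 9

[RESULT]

     ┏━┃                             
     ┃ ┃  ┏━━━━━━━━━━━━━━━━━━━━━━━━━━
     ┠─┃  ┃ FileBrowser              
     ┃>┃  ┠──────────────────────────
     ┃ ┗━━┃> [-] project/            
     ┃   [┃    cache.py              
     ┃    ┃    [+] static/           
     ┃    ┃    helpers.h             
     ┃    ┃                          
     ┃    ┃                          
     ┃    ┗━━━━━━━━━━━━━━━━━━━━━━━━━━
     ┃     [-] src/                 ┃
     ┃       [ ] test.json          ┃
     ┃       [x] package.json       ┃
     ┃       [ ] types.css          ┃
     ┃       [ ] database.py        ┃
     ┃     [-] components/          ┃
     ┗━━━━━━━━━━━━━━━━━━━━━━━━━━━━━━┛


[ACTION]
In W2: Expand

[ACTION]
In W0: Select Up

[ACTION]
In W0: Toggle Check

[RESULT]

     ┏━┃                             
     ┃ ┃  ┏━━━━━━━━━━━━━━━━━━━━━━━━━━
     ┠─┃  ┃ FileBrowser              
     ┃>┃  ┠──────────────────────────
     ┃ ┗━━┃> [-] project/            
     ┃   [┃    cache.py              
     ┃    ┃    [+] static/           
     ┃    ┃    helpers.h             
     ┃    ┃                          
     ┃    ┃                          
     ┃    ┗━━━━━━━━━━━━━━━━━━━━━━━━━━
     ┃     [x] src/                 ┃
     ┃       [x] test.json          ┃
     ┃       [x] package.json       ┃
     ┃       [x] types.css          ┃
     ┃       [x] database.py        ┃
     ┃     [x] components/          ┃
     ┗━━━━━━━━━━━━━━━━━━━━━━━━━━━━━━┛


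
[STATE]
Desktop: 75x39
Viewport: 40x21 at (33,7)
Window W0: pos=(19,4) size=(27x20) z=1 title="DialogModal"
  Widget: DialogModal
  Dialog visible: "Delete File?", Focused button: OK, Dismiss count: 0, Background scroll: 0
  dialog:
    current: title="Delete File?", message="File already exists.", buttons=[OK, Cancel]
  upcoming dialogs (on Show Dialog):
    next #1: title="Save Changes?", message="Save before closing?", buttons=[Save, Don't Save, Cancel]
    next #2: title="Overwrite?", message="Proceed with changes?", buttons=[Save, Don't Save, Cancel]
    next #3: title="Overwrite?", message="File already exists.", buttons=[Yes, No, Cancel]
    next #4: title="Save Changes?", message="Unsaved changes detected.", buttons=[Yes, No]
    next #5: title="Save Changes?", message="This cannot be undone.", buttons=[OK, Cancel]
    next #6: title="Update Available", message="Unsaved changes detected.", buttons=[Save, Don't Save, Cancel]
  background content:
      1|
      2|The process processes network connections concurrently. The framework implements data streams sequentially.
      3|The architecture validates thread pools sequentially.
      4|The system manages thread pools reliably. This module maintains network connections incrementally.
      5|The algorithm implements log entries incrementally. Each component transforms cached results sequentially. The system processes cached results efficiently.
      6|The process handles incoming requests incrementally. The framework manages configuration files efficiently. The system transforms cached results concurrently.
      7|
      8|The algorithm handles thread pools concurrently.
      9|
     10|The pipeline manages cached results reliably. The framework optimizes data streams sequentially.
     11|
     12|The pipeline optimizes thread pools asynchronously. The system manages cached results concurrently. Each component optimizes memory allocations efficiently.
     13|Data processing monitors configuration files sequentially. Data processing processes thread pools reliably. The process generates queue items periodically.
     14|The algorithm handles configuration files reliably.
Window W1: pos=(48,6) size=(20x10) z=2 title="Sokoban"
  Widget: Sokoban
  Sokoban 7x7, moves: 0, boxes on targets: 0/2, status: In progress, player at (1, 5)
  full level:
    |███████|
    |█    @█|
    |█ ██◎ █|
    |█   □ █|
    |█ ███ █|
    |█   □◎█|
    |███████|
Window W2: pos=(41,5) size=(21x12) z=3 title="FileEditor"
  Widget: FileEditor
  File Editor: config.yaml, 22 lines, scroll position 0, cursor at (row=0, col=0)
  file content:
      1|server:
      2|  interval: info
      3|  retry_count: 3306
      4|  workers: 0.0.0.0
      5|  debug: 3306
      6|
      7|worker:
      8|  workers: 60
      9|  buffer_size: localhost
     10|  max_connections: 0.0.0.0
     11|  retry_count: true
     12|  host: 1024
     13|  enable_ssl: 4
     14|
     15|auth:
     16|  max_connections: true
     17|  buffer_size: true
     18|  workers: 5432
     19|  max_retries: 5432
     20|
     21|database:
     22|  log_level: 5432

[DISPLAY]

        ┠───────────────────┨     ┃     
rocesses┃█erver:           ▲┃─────┨     
ure vali┃  interval: info  █┃     ┃     
nages th┃  retry_count: 330░┃     ┃     
 impleme┃  workers: 0.0.0.0░┃     ┃     
────────┃  debug: 3306     ░┃     ┃     
 File?  ┃                  ░┃     ┃     
dy exist┃worker:           ░┃     ┃     
ancel   ┃  workers: 60     ▼┃━━━━━┛     
────────┗━━━━━━━━━━━━━━━━━━━┛           
            ┃                           
optimizes th┃                           
ng monitors ┃                           
 handles con┃                           
            ┃                           
            ┃                           
━━━━━━━━━━━━┛                           
                                        
                                        
                                        
                                        


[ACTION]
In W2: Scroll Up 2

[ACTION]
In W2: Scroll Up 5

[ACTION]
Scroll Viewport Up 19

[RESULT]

                                        
                                        
                                        
                                        
━━━━━━━━━━━━┓                           
        ┏━━━━━━━━━━━━━━━━━━━┓           
────────┃ FileEditor        ┃━━━━━┓     
        ┠───────────────────┨     ┃     
rocesses┃█erver:           ▲┃─────┨     
ure vali┃  interval: info  █┃     ┃     
nages th┃  retry_count: 330░┃     ┃     
 impleme┃  workers: 0.0.0.0░┃     ┃     
────────┃  debug: 3306     ░┃     ┃     
 File?  ┃                  ░┃     ┃     
dy exist┃worker:           ░┃     ┃     
ancel   ┃  workers: 60     ▼┃━━━━━┛     
────────┗━━━━━━━━━━━━━━━━━━━┛           
            ┃                           
optimizes th┃                           
ng monitors ┃                           
 handles con┃                           


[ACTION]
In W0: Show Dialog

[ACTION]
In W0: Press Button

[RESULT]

                                        
                                        
                                        
                                        
━━━━━━━━━━━━┓                           
        ┏━━━━━━━━━━━━━━━━━━━┓           
────────┃ FileEditor        ┃━━━━━┓     
        ┠───────────────────┨     ┃     
rocesses┃█erver:           ▲┃─────┨     
ure vali┃  interval: info  █┃     ┃     
nages th┃  retry_count: 330░┃     ┃     
 impleme┃  workers: 0.0.0.0░┃     ┃     
andles i┃  debug: 3306     ░┃     ┃     
        ┃                  ░┃     ┃     
 handles┃worker:           ░┃     ┃     
        ┃  workers: 60     ▼┃━━━━━┛     
manages ┗━━━━━━━━━━━━━━━━━━━┛           
            ┃                           
optimizes th┃                           
ng monitors ┃                           
 handles con┃                           
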